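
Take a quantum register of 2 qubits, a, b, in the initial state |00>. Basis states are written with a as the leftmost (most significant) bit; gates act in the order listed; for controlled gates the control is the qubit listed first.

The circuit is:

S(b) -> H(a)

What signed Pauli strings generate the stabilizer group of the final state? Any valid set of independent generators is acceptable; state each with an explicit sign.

The stabilizer group can be generated by +XI, +IZ, among other valid generating sets.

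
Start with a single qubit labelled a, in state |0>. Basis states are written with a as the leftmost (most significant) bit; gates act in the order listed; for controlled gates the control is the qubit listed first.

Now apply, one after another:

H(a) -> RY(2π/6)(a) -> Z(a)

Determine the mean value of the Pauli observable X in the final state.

The expectation value of X is -1/2.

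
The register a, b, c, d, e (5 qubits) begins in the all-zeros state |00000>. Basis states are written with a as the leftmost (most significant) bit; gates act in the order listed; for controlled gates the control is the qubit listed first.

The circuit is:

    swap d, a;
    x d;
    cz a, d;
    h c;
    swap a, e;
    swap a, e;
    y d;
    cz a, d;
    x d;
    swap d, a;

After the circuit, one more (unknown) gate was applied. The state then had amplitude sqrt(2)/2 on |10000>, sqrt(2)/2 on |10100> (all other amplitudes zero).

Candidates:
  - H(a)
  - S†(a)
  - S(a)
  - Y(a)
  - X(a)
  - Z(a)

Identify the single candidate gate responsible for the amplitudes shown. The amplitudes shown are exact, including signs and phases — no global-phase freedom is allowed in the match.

The unique candidate consistent with the amplitudes is S(a).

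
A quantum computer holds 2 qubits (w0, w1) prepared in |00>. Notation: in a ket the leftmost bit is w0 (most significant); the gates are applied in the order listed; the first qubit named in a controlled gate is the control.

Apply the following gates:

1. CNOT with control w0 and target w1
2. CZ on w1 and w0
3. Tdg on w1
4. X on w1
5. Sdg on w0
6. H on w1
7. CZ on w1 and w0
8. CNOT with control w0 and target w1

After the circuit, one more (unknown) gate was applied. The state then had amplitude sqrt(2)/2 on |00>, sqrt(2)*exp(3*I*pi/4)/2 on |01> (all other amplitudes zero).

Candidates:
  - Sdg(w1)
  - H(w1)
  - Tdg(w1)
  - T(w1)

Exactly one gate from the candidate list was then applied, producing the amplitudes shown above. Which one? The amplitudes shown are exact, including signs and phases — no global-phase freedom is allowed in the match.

It was Tdg(w1) that produced the state shown.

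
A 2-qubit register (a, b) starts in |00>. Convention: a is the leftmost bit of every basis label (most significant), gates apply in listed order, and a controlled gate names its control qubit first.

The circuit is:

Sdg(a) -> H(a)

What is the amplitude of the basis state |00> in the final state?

The final state's coefficient on |00> equals sqrt(2)/2.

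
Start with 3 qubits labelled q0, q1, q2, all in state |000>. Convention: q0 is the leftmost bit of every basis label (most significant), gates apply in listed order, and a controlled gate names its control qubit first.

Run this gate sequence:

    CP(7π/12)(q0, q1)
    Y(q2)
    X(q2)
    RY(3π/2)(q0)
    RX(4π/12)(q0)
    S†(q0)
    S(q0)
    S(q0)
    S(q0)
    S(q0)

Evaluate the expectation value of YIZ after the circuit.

The expectation value of YIZ is 1. Key observation: the block from step 7 through step 10 cancels to the identity and can be dropped.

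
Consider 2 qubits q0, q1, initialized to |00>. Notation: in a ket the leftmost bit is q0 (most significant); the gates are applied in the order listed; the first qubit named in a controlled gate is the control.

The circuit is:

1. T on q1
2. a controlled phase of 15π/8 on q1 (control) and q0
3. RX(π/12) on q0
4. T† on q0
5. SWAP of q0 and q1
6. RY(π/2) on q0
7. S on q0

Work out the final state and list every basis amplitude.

The resulting statevector has amplitude sqrt(4 - 2*sqrt(2))/8 + sqrt(6*sqrt(2) + 12)/8 on |00>, (-sqrt(2*sqrt(2) + 4)/8 + sqrt(12 - 6*sqrt(2))/8)*exp(I*pi/4) on |01>, I*sqrt(4 - 2*sqrt(2))/8 + I*sqrt(6*sqrt(2) + 12)/8 on |10>, (-sqrt(2*sqrt(2) + 4)/8 + sqrt(12 - 6*sqrt(2))/8)*exp(3*I*pi/4) on |11>.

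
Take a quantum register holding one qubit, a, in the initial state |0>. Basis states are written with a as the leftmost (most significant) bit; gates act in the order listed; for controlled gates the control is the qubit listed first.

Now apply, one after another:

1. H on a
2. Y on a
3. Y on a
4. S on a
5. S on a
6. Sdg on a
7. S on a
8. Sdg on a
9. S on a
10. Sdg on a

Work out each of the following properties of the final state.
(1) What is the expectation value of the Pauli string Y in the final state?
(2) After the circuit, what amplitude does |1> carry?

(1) The expectation value of Y is 1.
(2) |1> carries amplitude sqrt(2)*I/2 in the final state.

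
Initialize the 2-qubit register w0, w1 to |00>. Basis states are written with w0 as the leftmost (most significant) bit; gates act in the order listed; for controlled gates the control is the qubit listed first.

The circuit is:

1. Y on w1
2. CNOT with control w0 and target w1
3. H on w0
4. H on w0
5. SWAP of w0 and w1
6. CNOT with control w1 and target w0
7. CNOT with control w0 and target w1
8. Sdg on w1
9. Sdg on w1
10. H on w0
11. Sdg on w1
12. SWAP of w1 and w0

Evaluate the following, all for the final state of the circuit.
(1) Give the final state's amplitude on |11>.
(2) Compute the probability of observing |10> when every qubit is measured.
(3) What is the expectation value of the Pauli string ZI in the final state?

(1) |11> carries amplitude sqrt(2)/2 in the final state.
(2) A full measurement returns |10> with probability 1/2.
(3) The expectation value of ZI is -1.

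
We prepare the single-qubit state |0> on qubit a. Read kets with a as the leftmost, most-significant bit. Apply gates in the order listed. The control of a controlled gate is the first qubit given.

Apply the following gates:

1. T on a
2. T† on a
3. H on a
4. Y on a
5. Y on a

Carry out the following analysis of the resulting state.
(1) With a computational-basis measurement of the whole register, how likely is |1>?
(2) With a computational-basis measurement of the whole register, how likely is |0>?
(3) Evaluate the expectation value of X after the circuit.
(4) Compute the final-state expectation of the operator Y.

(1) A full measurement returns |1> with probability 1/2.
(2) Outcome |0> occurs with probability 1/2.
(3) The observable X averages to 1.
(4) The observable Y averages to 0.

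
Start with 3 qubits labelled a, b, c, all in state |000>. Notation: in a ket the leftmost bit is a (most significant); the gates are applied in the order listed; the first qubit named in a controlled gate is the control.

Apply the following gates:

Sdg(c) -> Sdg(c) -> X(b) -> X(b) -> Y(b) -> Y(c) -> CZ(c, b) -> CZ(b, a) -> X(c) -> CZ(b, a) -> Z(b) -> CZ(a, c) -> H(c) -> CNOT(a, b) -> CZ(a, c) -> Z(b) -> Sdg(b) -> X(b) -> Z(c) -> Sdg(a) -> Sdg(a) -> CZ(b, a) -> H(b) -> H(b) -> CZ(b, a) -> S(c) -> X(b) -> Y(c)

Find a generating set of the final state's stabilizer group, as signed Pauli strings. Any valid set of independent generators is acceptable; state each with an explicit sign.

The final state is stabilized by the group generated by -IIY, +ZII, -IZI; other independent generating sets are equally valid. Key observation: the block from step 22 through step 25 cancels to the identity and can be dropped.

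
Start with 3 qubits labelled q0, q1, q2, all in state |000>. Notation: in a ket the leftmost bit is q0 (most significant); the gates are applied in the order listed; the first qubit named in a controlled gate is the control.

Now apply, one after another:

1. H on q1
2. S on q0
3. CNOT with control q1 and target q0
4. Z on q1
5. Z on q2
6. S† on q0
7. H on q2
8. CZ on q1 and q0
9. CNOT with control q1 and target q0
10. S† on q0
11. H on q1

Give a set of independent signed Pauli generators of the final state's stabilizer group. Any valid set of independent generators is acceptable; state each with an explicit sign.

The stabilizer group can be generated by +IYI, +IIX, +ZII, among other valid generating sets.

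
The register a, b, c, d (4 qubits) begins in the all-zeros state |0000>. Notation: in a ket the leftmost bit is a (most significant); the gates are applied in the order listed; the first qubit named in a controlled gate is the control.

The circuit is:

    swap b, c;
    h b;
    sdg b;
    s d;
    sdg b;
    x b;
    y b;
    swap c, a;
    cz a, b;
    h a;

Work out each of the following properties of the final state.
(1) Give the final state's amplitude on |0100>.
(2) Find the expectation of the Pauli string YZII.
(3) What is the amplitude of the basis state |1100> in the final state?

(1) The amplitude on |0100> is -I/2.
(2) In the final state, YZII has expectation 0.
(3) The final state's coefficient on |1100> equals -I/2.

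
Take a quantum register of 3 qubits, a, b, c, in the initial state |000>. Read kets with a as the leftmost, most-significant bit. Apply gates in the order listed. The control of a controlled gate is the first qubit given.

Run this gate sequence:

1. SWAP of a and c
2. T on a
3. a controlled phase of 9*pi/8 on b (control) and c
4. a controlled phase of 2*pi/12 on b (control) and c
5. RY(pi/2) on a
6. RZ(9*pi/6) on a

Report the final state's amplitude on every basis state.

The resulting statevector has amplitude -sqrt(2)*exp(I*pi/4)/2 on |000>, sqrt(2)*exp(3*I*pi/4)/2 on |100>, and 0 on every other basis state.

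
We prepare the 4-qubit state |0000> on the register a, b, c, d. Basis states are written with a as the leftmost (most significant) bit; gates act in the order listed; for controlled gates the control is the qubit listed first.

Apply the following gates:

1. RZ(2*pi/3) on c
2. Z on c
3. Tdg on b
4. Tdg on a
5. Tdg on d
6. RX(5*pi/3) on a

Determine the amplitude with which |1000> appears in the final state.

The final state's coefficient on |1000> equals -exp(I*pi/6)/2.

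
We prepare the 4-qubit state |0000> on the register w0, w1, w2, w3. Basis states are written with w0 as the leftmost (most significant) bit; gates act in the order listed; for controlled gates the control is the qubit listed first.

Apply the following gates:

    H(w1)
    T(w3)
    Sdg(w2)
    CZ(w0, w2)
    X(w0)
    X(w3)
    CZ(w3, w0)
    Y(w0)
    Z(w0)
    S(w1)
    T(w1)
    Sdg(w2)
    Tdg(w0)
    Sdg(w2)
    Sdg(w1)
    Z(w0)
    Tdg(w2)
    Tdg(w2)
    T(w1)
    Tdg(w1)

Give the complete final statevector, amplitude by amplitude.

The resulting statevector has amplitude sqrt(2)*I/2 on |0001>, sqrt(2)*exp(3*I*pi/4)/2 on |0101>, and 0 on every other basis state.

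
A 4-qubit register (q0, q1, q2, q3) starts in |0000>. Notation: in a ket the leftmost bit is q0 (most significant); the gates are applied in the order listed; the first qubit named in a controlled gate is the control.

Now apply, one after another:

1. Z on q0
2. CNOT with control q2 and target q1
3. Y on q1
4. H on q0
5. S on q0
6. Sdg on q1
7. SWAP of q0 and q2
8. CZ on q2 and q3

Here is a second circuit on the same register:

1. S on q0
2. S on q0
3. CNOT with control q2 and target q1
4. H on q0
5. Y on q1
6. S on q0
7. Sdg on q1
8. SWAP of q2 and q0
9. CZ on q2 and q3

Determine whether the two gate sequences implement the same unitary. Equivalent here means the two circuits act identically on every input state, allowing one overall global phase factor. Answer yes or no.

Yes, they are equivalent — the unitaries differ by at most a global phase.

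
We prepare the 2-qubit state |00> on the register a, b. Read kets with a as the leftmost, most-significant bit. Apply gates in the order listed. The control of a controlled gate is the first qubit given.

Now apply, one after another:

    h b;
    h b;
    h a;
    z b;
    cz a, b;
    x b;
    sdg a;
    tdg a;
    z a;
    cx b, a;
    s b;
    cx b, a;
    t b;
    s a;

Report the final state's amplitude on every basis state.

The final amplitudes are 0 on |00>, sqrt(2)*exp(3*I*pi/4)/2 on |01>, 0 on |10>, -sqrt(2)*I/2 on |11>. Key observation: the block from step 1 through step 2 cancels to the identity and can be dropped.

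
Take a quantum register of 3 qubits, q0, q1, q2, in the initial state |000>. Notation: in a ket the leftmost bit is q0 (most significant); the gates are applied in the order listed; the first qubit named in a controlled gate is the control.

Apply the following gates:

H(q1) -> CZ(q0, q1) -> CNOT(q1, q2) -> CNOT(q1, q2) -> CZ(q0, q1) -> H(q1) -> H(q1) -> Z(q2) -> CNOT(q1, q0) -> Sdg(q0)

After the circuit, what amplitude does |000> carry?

The amplitude on |000> is sqrt(2)/2. Key observation: steps 1-6 multiply out to the identity, so the circuit reduces to the remaining gates.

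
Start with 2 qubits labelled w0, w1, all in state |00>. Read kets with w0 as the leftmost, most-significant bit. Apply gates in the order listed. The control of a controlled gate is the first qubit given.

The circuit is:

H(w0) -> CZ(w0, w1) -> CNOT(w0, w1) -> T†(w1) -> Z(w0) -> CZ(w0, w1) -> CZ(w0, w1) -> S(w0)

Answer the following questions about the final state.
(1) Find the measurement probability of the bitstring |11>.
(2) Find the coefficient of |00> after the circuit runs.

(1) A full measurement returns |11> with probability 1/2.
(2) The final state's coefficient on |00> equals sqrt(2)/2.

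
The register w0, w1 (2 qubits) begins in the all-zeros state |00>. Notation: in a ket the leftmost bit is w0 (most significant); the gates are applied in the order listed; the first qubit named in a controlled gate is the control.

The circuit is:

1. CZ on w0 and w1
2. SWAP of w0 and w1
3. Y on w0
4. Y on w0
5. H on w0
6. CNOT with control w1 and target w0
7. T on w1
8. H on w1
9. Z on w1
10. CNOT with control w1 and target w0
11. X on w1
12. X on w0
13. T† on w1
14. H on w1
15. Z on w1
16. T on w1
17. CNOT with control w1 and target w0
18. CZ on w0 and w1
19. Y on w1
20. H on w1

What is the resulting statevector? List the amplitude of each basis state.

The resulting statevector has amplitude -I/2 - exp(3*I*pi/4)/4 + exp(I*pi/4)/4 on |00>, (-1 + I)*exp(3*I*pi/4)/4 on |01>, (1 - I)*exp(3*I*pi/4)/4 on |10>, -exp(I*pi/4)/4 + exp(3*I*pi/4)/4 + I/2 on |11>.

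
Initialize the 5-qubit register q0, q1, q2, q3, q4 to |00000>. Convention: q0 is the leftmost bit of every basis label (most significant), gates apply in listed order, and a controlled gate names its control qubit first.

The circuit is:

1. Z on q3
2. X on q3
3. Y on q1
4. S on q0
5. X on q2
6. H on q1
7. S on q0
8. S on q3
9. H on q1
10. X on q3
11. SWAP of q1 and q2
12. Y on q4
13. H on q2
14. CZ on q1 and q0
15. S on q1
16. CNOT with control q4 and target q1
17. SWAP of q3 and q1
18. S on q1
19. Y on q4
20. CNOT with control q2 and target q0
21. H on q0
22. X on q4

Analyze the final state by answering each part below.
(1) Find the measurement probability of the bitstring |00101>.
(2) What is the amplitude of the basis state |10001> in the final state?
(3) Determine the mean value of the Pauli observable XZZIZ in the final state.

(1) A full measurement returns |00101> with probability 1/4.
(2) The amplitude on |10001> is -I/2.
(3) In the final state, XZZIZ has expectation -1.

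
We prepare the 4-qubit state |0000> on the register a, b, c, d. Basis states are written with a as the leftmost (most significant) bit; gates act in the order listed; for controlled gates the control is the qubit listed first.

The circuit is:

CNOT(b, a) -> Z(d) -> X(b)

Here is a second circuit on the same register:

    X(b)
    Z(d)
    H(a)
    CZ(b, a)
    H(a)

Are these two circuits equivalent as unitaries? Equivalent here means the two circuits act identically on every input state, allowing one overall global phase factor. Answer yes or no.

No, they are not equivalent — no single phase factor reconciles the two unitaries.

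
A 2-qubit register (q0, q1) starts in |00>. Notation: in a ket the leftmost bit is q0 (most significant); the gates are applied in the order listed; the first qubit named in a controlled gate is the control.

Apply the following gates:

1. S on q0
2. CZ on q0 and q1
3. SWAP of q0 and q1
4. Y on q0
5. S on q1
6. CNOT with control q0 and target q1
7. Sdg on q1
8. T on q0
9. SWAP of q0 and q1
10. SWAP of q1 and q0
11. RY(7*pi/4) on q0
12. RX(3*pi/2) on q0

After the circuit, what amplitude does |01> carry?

|01> carries amplitude sqrt(2)*sqrt(2 - sqrt(2))*exp(I*pi/4)/4 + sqrt(2)*sqrt(sqrt(2) + 2)*exp(3*I*pi/4)/4 in the final state.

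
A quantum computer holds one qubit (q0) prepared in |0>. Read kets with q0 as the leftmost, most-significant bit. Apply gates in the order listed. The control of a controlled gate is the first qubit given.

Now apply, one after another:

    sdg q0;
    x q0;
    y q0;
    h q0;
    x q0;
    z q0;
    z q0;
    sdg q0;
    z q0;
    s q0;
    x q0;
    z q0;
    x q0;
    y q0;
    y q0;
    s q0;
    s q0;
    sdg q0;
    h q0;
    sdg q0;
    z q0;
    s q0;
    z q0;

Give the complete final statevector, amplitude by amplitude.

After the circuit, the state carries amplitude -1/2 + I/2 on |0>, 1/2 + I/2 on |1>.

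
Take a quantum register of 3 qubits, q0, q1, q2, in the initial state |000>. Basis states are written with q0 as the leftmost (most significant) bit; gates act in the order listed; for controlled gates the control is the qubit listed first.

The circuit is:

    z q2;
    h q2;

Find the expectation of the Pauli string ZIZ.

In the final state, ZIZ has expectation 0.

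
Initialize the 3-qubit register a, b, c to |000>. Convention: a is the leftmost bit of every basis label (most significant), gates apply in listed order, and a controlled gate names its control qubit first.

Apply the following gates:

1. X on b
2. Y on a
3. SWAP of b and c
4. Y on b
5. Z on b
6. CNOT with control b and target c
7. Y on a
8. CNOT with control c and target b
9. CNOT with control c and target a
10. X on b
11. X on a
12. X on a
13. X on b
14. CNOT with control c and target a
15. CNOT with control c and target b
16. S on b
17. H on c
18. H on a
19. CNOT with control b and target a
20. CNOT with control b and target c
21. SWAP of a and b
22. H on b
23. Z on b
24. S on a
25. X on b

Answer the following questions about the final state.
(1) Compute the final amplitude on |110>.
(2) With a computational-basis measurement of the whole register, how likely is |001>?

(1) The final state's coefficient on |110> equals sqrt(2)*I/2. Key observation: the block from step 8 through step 15 cancels to the identity and can be dropped.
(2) A full measurement returns |001> with probability 0.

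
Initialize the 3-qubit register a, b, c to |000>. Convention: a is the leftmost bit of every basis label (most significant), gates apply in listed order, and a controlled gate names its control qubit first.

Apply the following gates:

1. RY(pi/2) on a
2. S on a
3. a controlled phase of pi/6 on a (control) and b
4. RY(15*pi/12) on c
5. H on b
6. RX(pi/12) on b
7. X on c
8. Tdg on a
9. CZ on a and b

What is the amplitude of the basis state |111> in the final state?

The final state's coefficient on |111> equals (-sqrt(6) - sqrt(2) + 2*sqrt(3) - sqrt(6)*I - 2*I + sqrt(2)*I)*exp(3*I*pi/4)/16.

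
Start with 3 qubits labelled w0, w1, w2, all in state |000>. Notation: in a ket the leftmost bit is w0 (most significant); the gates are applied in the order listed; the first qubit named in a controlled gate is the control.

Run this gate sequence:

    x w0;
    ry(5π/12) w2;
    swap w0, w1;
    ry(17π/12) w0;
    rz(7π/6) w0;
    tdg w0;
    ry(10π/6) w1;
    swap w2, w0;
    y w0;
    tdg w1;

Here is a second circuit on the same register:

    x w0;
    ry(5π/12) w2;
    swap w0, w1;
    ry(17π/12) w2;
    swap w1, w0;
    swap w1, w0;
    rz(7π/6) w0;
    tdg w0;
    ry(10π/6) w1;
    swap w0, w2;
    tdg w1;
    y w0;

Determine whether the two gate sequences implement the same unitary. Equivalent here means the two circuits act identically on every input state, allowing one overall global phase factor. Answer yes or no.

No, they are not equivalent — no single phase factor reconciles the two unitaries.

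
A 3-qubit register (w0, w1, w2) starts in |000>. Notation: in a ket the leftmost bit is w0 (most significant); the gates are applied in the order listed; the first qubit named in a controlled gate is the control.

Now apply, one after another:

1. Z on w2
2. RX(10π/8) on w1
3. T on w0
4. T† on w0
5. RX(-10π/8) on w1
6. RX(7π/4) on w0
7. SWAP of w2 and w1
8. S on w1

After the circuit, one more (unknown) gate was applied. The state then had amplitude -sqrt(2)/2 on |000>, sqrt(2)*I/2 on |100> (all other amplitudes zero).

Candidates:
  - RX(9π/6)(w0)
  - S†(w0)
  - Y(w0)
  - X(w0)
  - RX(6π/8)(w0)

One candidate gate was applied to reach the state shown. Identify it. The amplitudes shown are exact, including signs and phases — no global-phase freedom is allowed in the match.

The unique candidate consistent with the amplitudes is RX(6π/8)(w0). Key observation: the block from step 2 through step 5 cancels to the identity and can be dropped.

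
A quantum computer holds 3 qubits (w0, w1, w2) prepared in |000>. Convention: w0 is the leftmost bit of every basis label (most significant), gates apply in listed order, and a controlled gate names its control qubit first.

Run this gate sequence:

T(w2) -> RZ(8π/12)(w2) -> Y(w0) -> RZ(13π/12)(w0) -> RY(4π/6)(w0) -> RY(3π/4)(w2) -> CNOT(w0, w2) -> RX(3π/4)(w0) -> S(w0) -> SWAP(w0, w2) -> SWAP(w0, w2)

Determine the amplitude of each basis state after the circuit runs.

The final amplitudes are (sqrt(2) + 2 - 2*sqrt(3)*I + sqrt(6)*I)*exp(5*I*pi/24)/8 on |000>, -sqrt(3)*I*sqrt(1/2 - sqrt(2)/4)*sqrt(sqrt(2)/4 + 1/2)*exp(5*I*pi/24)/2 + sqrt(1/2 - sqrt(2)/4)*sqrt(sqrt(2)/4 + 1/2)*exp(5*I*pi/24)/2 on |001>, 0 on |010>, 0 on |011>, -sqrt(3)*I*sqrt(1/2 - sqrt(2)/4)*sqrt(sqrt(2)/4 + 1/2)*exp(5*I*pi/24)/2 - sqrt(1/2 - sqrt(2)/4)*sqrt(sqrt(2)/4 + 1/2)*exp(5*I*pi/24)/2 on |100>, (-2 + sqrt(2) - 2*sqrt(3)*I - sqrt(6)*I)*exp(5*I*pi/24)/8 on |101>, 0 on |110>, 0 on |111>. Key observation: steps 10-11 multiply out to the identity, so the circuit reduces to the remaining gates.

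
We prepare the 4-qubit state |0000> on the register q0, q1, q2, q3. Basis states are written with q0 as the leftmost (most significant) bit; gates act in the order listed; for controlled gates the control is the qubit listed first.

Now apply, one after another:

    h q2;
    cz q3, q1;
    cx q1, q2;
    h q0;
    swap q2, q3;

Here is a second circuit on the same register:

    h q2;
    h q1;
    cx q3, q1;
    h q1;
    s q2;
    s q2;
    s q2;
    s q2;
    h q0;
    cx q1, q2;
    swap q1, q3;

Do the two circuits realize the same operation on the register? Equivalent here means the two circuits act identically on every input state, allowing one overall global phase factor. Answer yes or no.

No — the two circuits implement different unitaries, even allowing a global phase.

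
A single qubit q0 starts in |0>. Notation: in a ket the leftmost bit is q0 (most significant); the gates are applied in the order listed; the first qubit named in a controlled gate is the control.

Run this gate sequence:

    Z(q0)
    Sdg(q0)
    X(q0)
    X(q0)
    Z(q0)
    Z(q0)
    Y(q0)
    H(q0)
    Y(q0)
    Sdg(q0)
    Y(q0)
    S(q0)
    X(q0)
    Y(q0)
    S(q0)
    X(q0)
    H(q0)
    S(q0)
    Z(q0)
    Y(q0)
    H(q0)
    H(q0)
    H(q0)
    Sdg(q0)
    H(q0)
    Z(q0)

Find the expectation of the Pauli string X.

In the final state, X has expectation -1.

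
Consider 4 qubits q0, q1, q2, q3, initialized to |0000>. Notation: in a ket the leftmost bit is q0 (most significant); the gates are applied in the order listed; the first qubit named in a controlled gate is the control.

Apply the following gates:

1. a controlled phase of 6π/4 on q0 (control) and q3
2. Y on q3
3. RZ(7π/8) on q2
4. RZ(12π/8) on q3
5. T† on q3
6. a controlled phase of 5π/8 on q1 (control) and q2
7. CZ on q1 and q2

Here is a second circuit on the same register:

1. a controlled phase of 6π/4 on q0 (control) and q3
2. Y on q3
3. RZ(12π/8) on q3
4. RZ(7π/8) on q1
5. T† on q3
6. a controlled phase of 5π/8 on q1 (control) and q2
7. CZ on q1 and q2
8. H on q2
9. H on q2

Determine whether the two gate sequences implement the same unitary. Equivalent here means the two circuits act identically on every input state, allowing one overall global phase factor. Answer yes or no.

No — the two circuits implement different unitaries, even allowing a global phase.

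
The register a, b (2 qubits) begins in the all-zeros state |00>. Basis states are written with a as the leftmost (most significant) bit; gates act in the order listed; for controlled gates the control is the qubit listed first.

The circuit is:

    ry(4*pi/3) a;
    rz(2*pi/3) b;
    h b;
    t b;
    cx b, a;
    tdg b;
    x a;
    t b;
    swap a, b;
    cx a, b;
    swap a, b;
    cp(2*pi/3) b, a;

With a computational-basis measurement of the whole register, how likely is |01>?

The probability of measuring |01> is 3/8.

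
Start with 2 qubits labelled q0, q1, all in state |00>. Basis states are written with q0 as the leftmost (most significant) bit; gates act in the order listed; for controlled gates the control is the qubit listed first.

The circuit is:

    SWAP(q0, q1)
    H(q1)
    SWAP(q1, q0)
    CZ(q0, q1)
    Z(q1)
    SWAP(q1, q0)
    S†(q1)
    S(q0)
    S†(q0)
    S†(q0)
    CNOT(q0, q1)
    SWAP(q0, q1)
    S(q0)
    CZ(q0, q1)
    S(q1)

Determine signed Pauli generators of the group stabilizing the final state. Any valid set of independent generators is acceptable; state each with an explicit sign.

One valid set of independent stabilizer generators is +XI, +IZ (any independent generating set of the same group is equally correct).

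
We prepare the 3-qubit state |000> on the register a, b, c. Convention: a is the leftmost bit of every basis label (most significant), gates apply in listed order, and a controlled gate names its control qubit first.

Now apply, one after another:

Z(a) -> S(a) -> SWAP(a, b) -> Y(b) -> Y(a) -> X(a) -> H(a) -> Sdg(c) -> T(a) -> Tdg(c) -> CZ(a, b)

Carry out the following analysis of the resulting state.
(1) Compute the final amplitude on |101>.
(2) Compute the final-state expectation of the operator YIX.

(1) The amplitude on |101> is 0.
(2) The observable YIX averages to 0.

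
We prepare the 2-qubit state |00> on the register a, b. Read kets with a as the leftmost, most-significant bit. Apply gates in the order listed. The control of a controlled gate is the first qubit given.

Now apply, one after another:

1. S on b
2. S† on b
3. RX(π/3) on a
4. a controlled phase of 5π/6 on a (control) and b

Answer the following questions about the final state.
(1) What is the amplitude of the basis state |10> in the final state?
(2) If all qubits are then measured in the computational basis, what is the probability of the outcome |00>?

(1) The final state's coefficient on |10> equals -I/2. Key observation: steps 1-2 multiply out to the identity, so the circuit reduces to the remaining gates.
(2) A full measurement returns |00> with probability 3/4.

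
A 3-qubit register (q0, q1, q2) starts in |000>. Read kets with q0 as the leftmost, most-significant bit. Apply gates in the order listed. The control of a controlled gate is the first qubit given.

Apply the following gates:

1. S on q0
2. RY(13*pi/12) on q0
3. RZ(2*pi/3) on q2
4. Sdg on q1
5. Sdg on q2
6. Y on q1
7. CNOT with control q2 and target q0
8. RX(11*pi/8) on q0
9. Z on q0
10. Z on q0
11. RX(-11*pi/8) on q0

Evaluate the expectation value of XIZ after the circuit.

In the final state, XIZ has expectation -sqrt(6)*sin(5*pi/16)**4/4 - sqrt(6)*sin(5*pi/16)**2*cos(5*pi/16)**2/2 - sqrt(6)*cos(5*pi/16)**4/4 + sqrt(1/2 - sqrt(2)/4)*sqrt(sqrt(2)/4 + 1/2)*cos(5*pi/16)**4 + 2*sqrt(1/2 - sqrt(2)/4)*sqrt(sqrt(2)/4 + 1/2)*sin(5*pi/16)**2*cos(5*pi/16)**2 + sqrt(1/2 - sqrt(2)/4)*sqrt(sqrt(2)/4 + 1/2)*sin(5*pi/16)**4. Key observation: steps 8-11 multiply out to the identity, so the circuit reduces to the remaining gates.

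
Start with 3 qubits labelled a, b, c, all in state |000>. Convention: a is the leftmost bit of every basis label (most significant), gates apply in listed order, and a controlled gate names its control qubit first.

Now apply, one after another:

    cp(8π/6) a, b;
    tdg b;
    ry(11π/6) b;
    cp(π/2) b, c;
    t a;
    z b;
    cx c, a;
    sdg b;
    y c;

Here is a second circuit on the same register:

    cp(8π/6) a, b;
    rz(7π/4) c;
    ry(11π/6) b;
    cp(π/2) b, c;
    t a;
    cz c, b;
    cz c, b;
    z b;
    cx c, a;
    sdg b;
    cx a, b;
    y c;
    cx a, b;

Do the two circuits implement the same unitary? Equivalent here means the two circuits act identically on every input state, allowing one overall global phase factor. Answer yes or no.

No, they are not equivalent — no single phase factor reconciles the two unitaries.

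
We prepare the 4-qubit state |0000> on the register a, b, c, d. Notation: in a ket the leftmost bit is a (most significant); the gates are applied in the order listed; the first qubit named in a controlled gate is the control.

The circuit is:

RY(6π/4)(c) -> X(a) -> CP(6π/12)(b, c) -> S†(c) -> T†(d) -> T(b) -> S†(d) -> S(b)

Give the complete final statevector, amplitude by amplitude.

The resulting statevector has amplitude -sqrt(2)/2 on |1000>, -sqrt(2)*I/2 on |1010>, and 0 on every other basis state.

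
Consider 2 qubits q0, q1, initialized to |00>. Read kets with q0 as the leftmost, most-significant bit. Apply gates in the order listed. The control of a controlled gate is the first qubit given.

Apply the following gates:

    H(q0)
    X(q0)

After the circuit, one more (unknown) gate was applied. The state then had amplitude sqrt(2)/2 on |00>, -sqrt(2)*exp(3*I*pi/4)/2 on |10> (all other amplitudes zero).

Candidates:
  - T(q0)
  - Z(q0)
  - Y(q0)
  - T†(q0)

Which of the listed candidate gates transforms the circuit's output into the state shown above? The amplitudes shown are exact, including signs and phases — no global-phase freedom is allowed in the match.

It was T†(q0) that produced the state shown.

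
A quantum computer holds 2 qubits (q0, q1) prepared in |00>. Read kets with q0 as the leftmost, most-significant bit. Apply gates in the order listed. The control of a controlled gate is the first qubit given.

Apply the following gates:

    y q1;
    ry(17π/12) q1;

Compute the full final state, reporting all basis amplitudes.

The final amplitudes are -I*sqrt(sqrt(2) + 2)/4 - I*sqrt(6 - 3*sqrt(2))/4 on |00>, -I*sqrt(3*sqrt(2) + 6)/4 + I*sqrt(2 - sqrt(2))/4 on |01>, 0 on |10>, 0 on |11>.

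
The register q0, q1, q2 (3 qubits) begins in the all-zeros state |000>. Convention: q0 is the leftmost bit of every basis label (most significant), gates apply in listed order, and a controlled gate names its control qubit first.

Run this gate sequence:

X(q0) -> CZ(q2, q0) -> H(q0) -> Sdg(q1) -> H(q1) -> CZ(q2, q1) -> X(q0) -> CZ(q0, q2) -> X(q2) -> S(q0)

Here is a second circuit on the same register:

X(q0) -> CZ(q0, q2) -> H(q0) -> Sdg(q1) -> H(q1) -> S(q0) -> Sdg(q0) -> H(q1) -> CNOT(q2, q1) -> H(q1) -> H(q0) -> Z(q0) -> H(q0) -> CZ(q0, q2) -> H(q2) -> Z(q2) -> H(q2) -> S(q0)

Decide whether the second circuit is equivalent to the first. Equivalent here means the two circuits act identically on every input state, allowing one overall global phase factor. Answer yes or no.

Yes, they are equivalent — the unitaries differ by at most a global phase.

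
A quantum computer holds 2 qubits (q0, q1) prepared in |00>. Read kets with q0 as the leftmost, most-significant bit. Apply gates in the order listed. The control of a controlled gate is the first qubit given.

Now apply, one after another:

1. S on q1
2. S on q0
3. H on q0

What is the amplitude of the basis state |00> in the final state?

The final state's coefficient on |00> equals sqrt(2)/2.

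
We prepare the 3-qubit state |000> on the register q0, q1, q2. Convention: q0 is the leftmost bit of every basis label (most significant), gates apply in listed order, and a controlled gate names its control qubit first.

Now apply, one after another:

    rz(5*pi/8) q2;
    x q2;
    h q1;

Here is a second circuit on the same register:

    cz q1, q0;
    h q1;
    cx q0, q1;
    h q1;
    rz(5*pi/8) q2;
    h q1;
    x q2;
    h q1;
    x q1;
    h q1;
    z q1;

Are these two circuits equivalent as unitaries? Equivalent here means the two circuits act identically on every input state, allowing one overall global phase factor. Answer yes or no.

Yes, they are equivalent — the unitaries differ by at most a global phase.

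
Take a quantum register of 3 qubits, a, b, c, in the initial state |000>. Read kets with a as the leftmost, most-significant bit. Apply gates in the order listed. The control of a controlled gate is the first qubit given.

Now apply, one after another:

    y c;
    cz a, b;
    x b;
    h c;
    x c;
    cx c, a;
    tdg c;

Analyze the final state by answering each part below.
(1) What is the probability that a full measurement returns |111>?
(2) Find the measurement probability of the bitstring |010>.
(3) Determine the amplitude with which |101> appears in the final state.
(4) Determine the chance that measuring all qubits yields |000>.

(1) The probability of measuring |111> is 1/2.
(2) A full measurement returns |010> with probability 1/2.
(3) The final state's coefficient on |101> equals 0.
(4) Outcome |000> occurs with probability 0.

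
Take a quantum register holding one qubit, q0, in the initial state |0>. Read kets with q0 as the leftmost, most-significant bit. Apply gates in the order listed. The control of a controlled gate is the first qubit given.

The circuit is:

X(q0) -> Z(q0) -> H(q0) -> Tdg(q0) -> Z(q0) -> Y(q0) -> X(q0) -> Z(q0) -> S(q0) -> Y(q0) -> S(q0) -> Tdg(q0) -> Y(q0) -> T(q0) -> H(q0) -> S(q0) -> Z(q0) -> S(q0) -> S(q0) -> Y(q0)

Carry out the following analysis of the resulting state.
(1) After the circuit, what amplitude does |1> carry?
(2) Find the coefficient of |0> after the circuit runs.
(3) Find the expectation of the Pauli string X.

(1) |1> carries amplitude exp(I*pi/4)/2 + I/2 in the final state.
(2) The amplitude on |0> is -1/2 - exp(3*I*pi/4)/2.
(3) In the final state, X has expectation -sqrt(2)/2.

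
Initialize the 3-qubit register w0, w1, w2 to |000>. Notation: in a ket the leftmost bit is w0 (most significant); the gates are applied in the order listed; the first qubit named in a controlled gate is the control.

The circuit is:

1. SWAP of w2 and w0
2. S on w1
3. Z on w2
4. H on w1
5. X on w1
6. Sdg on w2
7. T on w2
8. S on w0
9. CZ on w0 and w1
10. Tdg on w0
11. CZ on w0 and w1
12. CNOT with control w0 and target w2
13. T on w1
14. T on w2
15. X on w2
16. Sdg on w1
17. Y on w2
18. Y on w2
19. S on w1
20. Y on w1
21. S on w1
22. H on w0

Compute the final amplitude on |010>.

The final state's coefficient on |010> equals 0. Key observation: steps 16-19 multiply out to the identity, so the circuit reduces to the remaining gates.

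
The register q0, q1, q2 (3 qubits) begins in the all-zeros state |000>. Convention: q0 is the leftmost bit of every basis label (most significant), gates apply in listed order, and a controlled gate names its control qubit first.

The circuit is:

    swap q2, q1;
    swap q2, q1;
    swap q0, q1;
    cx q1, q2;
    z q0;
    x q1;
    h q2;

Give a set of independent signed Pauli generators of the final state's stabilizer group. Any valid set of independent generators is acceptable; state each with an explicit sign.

The final state is stabilized by the group generated by +IIX, +ZII, -IZI; other independent generating sets are equally valid. Key observation: steps 1-2 multiply out to the identity, so the circuit reduces to the remaining gates.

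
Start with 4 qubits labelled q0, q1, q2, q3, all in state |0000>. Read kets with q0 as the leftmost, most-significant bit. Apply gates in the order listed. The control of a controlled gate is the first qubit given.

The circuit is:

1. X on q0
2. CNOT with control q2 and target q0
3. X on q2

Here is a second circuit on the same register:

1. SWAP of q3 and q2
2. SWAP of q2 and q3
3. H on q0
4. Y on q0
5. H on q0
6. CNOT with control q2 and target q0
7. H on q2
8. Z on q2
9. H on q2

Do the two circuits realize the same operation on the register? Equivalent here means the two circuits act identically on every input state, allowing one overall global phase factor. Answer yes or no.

No, they are not equivalent — no single phase factor reconciles the two unitaries.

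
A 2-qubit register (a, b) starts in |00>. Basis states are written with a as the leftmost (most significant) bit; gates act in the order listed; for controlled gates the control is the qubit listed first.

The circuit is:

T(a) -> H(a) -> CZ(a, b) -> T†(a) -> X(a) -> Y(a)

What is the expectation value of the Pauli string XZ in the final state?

The expectation value of XZ is -sqrt(2)/2.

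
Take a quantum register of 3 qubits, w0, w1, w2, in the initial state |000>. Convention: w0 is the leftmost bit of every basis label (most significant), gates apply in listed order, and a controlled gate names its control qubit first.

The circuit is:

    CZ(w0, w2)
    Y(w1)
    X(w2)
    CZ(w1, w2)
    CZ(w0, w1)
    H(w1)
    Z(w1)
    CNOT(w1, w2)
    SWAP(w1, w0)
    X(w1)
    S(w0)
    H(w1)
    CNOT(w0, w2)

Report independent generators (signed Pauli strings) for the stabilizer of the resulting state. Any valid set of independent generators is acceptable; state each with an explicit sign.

One valid set of independent stabilizer generators is +YII, -IXI, -IIZ (any independent generating set of the same group is equally correct).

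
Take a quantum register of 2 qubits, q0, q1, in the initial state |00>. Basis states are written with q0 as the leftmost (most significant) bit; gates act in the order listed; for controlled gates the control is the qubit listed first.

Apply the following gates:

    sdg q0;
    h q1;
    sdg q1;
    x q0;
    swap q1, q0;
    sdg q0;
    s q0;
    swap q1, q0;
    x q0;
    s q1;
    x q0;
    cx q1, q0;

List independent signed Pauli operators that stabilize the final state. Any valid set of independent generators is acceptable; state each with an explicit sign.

One valid set of independent stabilizer generators is +XX, -ZZ (any independent generating set of the same group is equally correct). Key observation: steps 3-10 multiply out to the identity, so the circuit reduces to the remaining gates.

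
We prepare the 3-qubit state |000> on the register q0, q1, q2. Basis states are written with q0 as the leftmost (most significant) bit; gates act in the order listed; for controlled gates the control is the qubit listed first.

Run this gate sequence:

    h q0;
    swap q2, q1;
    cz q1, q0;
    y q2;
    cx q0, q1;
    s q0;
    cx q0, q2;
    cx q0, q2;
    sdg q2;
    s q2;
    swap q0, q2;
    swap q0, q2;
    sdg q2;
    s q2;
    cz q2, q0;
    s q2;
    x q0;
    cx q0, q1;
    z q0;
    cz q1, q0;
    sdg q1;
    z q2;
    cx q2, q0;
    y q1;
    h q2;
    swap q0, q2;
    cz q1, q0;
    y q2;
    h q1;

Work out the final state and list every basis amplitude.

The resulting statevector has amplitude sqrt(2)/4 on |000>, -sqrt(2)*I/4 on |001>, sqrt(2)/4 on |010>, -sqrt(2)*I/4 on |011>, -sqrt(2)/4 on |100>, sqrt(2)*I/4 on |101>, -sqrt(2)/4 on |110>, sqrt(2)*I/4 on |111>. Key observation: the block from step 9 through step 14 cancels to the identity and can be dropped.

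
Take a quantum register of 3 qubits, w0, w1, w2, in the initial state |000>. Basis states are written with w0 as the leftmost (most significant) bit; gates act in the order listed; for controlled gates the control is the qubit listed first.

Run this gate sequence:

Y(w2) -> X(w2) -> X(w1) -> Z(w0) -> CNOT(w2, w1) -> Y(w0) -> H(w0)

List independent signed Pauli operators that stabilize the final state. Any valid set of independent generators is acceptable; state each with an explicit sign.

The final state is stabilized by the group generated by -XII, -IZI, +IIZ; other independent generating sets are equally valid.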